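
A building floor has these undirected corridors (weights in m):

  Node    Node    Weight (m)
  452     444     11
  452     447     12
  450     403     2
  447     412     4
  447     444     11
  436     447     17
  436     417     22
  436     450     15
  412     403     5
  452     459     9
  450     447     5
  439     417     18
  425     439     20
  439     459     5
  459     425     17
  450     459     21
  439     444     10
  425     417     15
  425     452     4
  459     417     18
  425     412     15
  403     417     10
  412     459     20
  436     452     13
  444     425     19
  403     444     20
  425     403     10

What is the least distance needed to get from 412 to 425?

15 m

Compare a few routes:
412 → 447 → 452 → 425: 4+12+4 = 20
412 → 425: 15 = 15
412 → 447 → 450 → 403 → 425: 4+5+2+10 = 21
Cheapest is 412 → 425 at 15 m.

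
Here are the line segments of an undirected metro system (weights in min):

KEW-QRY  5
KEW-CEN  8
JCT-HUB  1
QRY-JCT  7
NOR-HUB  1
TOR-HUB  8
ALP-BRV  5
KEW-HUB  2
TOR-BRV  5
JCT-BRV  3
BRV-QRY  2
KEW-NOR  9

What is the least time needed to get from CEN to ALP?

19 min

Candidate routes:
CEN → KEW → NOR → HUB → JCT → BRV → ALP: 8+9+1+1+3+5 = 27
CEN → KEW → HUB → JCT → BRV → ALP: 8+2+1+3+5 = 19
CEN → KEW → QRY → BRV → ALP: 8+5+2+5 = 20
CEN → KEW → HUB → JCT → QRY → BRV → ALP: 8+2+1+7+2+5 = 25
Cheapest is CEN → KEW → HUB → JCT → BRV → ALP at 19 min.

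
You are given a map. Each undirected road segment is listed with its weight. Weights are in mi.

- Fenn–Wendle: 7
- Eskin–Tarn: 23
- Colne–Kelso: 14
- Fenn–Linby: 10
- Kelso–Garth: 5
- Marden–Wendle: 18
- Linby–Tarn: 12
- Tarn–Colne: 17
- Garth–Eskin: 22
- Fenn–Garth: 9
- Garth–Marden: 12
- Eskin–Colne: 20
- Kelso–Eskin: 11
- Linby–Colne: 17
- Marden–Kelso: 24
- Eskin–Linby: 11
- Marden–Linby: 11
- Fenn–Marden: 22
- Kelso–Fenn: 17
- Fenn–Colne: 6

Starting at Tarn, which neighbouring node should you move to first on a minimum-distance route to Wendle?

Linby

Candidate routes:
Tarn–Colne–Fenn–Wendle: 17+6+7 = 30
Tarn–Linby–Marden–Wendle: 12+11+18 = 41
Tarn–Linby–Fenn–Wendle: 12+10+7 = 29
Cheapest is Tarn–Linby–Fenn–Wendle at 29 mi.
So from Tarn the first move is to Linby.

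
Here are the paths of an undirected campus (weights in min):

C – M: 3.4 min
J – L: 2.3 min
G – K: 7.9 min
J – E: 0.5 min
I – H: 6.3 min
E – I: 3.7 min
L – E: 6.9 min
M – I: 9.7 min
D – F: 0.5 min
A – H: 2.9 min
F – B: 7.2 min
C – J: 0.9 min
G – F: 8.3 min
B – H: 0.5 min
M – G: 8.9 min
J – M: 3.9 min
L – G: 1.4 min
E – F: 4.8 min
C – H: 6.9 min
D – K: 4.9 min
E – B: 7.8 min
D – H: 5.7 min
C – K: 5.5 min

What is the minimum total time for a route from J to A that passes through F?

Best J to F: J → E → F costing 5.3
Best F to A: F → D → H → A costing 9.1
Total via F: 5.3 + 9.1 = 14.4 min.

14.4 min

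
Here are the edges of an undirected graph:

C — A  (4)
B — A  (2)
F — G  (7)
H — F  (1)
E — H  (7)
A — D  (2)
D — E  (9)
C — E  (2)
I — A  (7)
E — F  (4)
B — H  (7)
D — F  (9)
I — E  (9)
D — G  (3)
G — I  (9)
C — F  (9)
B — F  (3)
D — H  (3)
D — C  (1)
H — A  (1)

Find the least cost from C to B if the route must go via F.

Shortest C→F: C → D → H → F = 5
Shortest F→B: F → B = 3
Total via F: 5 + 3 = 8.

8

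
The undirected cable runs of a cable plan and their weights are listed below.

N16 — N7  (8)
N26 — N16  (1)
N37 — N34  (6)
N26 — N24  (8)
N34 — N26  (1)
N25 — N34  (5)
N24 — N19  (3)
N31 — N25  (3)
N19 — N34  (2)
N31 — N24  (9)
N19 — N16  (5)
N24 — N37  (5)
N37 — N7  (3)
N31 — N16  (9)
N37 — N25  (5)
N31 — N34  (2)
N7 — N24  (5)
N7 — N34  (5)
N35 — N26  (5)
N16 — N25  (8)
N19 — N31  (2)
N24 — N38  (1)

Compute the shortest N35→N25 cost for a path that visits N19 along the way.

13

Shortest N35→N19: N35–N26–N34–N19 = 8
Shortest N19→N25: N19–N31–N25 = 5
Total via N19: 8 + 5 = 13.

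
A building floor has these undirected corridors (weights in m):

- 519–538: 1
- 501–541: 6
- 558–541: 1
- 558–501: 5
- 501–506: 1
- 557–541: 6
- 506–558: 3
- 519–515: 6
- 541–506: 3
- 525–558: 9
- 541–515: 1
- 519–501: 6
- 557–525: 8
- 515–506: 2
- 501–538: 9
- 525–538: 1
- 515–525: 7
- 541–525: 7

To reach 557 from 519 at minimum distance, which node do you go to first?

538

Candidate routes:
519 - 538 - 525 - 557: 1+1+8 = 10
519 - 501 - 506 - 541 - 557: 6+1+3+6 = 16
519 - 538 - 525 - 541 - 557: 1+1+7+6 = 15
519 - 515 - 541 - 557: 6+1+6 = 13
The minimum is 10 m via 519 - 538 - 525 - 557.
So from 519 the first move is to 538.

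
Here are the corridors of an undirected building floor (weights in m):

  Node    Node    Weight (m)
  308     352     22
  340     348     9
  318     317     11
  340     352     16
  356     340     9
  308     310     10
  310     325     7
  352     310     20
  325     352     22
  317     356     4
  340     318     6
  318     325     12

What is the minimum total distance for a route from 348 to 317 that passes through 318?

26 m

Shortest 348→318: 348 → 340 → 318 = 15
Best 318 to 317: 318 → 317 costing 11
Total via 318: 15 + 11 = 26 m.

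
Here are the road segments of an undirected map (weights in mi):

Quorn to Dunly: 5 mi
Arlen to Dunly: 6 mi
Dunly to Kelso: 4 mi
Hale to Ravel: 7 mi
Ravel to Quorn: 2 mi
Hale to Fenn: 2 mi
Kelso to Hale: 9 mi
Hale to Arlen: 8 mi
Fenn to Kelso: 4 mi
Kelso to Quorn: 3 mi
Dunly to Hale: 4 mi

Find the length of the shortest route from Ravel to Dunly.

7 mi

Compare a few routes:
Ravel - Hale - Dunly: 7+4 = 11
Ravel - Quorn - Dunly: 2+5 = 7
Ravel - Quorn - Kelso - Dunly: 2+3+4 = 9
Cheapest is Ravel - Quorn - Dunly at 7 mi.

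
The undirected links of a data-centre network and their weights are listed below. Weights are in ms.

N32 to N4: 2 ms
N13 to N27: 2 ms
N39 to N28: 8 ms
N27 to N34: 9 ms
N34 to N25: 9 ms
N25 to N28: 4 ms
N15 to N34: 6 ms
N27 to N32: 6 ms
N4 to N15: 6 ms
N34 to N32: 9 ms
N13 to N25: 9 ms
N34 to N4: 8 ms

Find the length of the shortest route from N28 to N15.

Enumerating some paths:
N28 - N25 - N34 - N15: 4+9+6 = 19
N28 - N25 - N13 - N27 - N32 - N4 - N15: 4+9+2+6+2+6 = 29
N28 - N25 - N34 - N4 - N15: 4+9+8+6 = 27
N28 - N25 - N13 - N27 - N34 - N15: 4+9+2+9+6 = 30
The minimum is 19 ms via N28 - N25 - N34 - N15.

19 ms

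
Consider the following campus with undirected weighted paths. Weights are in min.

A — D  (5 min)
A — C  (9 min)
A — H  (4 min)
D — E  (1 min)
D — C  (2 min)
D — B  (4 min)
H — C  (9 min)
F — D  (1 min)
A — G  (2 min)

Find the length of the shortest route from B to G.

11 min

Enumerating some paths:
B → D → A → G: 4+5+2 = 11
B → D → C → A → G: 4+2+9+2 = 17
The minimum is 11 min via B → D → A → G.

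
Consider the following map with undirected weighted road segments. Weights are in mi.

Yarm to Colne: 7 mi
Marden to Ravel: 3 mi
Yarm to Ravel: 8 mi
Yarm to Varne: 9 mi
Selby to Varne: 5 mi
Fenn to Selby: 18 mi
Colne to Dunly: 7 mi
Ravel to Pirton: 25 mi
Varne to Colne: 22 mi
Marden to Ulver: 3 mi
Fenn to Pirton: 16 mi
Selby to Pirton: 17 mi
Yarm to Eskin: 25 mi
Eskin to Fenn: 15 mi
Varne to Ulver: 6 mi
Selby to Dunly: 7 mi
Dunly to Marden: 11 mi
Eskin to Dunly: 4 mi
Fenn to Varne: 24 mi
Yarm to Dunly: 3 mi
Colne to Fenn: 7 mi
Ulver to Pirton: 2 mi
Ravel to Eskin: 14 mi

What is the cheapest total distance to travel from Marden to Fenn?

Candidate routes:
Marden–Ulver–Pirton–Fenn: 3+2+16 = 21
Marden–Dunly–Colne–Fenn: 11+7+7 = 25
Cheapest is Marden–Ulver–Pirton–Fenn at 21 mi.

21 mi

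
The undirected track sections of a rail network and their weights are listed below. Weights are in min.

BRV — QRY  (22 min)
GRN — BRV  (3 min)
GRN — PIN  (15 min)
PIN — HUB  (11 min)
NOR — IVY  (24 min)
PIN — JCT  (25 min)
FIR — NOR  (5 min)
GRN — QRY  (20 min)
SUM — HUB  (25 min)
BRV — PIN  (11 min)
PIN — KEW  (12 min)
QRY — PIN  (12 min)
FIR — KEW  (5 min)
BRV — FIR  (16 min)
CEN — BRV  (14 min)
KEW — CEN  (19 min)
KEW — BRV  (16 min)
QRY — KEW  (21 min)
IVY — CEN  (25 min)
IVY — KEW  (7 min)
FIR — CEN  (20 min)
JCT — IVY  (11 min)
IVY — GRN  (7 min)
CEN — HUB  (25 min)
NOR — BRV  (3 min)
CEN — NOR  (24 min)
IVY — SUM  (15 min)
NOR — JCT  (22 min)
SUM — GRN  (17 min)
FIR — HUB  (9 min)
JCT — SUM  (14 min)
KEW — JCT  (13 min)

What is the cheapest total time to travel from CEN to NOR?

17 min

Settle nodes by increasing distance from CEN:
CEN: 0
BRV: 14  (via CEN)
NOR: 17  (via BRV)
Shortest route: CEN–BRV–NOR = 17 min.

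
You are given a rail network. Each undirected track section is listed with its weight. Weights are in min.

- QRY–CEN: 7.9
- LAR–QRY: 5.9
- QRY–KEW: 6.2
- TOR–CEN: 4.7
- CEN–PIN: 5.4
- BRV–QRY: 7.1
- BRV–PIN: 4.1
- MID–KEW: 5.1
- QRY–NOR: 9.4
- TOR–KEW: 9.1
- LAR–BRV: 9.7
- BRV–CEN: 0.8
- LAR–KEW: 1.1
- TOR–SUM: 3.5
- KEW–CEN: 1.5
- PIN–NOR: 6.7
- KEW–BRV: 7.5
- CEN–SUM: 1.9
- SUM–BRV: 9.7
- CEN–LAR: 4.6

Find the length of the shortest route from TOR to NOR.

16.3 min

Enumerating some paths:
TOR → CEN → BRV → PIN → NOR: 4.7+0.8+4.1+6.7 = 16.3
TOR → CEN → PIN → NOR: 4.7+5.4+6.7 = 16.8
The minimum is 16.3 min via TOR → CEN → BRV → PIN → NOR.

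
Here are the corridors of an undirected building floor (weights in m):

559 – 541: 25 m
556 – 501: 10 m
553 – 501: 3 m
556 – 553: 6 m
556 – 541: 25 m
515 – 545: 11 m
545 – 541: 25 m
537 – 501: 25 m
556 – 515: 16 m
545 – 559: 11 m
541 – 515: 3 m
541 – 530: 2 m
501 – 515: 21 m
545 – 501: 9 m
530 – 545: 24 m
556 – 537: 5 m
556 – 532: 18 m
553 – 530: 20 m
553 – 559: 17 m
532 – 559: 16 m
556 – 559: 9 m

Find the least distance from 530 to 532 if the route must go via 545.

Best 530 to 545: 530–541–515–545 costing 16
Shortest 545→532: 545–559–532 = 27
Total via 545: 16 + 27 = 43 m.

43 m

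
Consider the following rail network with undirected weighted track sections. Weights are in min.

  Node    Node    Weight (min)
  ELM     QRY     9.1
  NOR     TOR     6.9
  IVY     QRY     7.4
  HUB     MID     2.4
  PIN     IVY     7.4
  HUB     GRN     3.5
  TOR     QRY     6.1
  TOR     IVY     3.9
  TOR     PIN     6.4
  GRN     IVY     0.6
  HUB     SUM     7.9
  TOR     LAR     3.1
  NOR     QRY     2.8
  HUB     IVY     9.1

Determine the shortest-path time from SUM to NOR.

22.2 min

Running Dijkstra from SUM:
SUM: 0
HUB: 7.9  (via SUM)
MID: 10.3  (via HUB)
GRN: 11.4  (via HUB)
IVY: 12  (via GRN)
TOR: 15.9  (via IVY)
LAR: 19  (via TOR)
PIN: 19.4  (via IVY)
QRY: 19.4  (via IVY)
NOR: 22.2  (via QRY)
Shortest route: SUM → HUB → GRN → IVY → QRY → NOR = 22.2 min.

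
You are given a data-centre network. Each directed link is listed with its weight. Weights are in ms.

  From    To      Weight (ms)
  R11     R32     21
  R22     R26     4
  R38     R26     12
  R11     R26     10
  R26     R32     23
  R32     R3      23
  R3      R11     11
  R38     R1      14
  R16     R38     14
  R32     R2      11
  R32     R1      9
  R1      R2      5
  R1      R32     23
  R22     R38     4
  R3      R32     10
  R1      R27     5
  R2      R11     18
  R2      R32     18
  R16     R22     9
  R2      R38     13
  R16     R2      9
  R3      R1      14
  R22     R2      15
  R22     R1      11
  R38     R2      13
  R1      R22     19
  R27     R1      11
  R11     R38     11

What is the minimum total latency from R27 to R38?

29 ms

Running Dijkstra from R27:
R27: 0
R1: 11  (via R27)
R2: 16  (via R1)
R38: 29  (via R2)
Shortest route: R27–R1–R2–R38 = 29 ms.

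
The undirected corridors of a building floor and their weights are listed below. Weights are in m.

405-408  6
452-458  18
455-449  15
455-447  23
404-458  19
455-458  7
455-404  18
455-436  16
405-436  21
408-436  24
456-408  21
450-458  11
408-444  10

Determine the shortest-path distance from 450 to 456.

Compare a few routes:
450 → 458 → 404 → 455 → 436 → 408 → 456: 11+19+18+16+24+21 = 109
450 → 458 → 455 → 436 → 405 → 408 → 456: 11+7+16+21+6+21 = 82
450 → 458 → 455 → 436 → 408 → 456: 11+7+16+24+21 = 79
450 → 458 → 404 → 455 → 436 → 405 → 408 → 456: 11+19+18+16+21+6+21 = 112
The minimum is 79 m via 450 → 458 → 455 → 436 → 408 → 456.

79 m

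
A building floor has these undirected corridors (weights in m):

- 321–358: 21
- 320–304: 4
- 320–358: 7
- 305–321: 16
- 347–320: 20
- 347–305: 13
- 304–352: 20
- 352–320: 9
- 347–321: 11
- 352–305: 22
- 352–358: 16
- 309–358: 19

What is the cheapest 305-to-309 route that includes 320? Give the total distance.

Shortest 305→320: 305 → 352 → 320 = 31
Best 320 to 309: 320 → 358 → 309 costing 26
Total via 320: 31 + 26 = 57 m.

57 m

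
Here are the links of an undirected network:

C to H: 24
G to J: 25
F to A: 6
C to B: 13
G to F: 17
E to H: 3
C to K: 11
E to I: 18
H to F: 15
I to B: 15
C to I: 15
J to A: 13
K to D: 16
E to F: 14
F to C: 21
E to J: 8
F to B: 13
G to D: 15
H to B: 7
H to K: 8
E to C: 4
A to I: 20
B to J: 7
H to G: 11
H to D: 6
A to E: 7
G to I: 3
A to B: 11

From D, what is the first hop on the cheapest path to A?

Candidate routes:
D–H–E–A: 6+3+7 = 16
D–H–B–A: 6+7+11 = 24
D–H–F–A: 6+15+6 = 27
Cheapest is D–H–E–A at 16.
So from D the first move is to H.

H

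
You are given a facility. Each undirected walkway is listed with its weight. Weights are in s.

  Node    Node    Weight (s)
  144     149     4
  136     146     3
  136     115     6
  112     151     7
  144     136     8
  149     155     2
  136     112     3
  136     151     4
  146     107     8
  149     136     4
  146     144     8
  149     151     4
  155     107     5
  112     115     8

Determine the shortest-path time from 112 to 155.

9 s

Settle nodes by increasing distance from 112:
112: 0
136: 3  (via 112)
146: 6  (via 136)
149: 7  (via 136)
151: 7  (via 112)
115: 8  (via 112)
155: 9  (via 149)
Shortest route: 112 → 136 → 149 → 155 = 9 s.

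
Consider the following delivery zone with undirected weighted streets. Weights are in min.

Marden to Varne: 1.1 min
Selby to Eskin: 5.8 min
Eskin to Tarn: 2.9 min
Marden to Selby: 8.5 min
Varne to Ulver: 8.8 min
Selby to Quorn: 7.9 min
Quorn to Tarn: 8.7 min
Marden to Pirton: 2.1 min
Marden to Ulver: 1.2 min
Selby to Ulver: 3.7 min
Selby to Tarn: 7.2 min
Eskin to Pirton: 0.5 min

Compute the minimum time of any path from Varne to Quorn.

13.9 min

Settle nodes by increasing distance from Varne:
Varne: 0
Marden: 1.1  (via Varne)
Ulver: 2.3  (via Marden)
Pirton: 3.2  (via Marden)
Eskin: 3.7  (via Pirton)
Selby: 6  (via Ulver)
Tarn: 6.6  (via Eskin)
Quorn: 13.9  (via Selby)
Shortest route: Varne → Marden → Ulver → Selby → Quorn = 13.9 min.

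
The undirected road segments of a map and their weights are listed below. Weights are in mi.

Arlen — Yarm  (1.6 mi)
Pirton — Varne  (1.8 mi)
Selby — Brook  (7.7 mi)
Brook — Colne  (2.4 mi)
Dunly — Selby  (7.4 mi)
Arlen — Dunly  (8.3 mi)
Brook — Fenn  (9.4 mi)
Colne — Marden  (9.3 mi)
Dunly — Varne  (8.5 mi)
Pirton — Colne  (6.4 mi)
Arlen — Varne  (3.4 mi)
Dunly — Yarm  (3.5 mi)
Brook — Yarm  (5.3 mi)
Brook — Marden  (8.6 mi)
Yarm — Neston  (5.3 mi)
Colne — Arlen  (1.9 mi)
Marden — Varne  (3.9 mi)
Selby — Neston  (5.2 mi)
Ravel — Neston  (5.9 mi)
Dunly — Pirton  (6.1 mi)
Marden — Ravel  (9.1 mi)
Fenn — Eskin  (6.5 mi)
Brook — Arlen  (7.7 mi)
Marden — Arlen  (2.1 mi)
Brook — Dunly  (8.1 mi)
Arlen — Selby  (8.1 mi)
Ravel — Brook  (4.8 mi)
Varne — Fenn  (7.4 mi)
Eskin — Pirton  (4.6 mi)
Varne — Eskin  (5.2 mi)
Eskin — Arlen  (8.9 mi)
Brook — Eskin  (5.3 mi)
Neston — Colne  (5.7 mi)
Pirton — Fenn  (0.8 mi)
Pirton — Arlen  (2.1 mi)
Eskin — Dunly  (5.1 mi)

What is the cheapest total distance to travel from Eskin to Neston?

Compare a few routes:
Eskin - Pirton - Arlen - Colne - Neston: 4.6+2.1+1.9+5.7 = 14.3
Eskin - Dunly - Yarm - Neston: 5.1+3.5+5.3 = 13.9
Eskin - Pirton - Arlen - Yarm - Neston: 4.6+2.1+1.6+5.3 = 13.6
Eskin - Brook - Colne - Neston: 5.3+2.4+5.7 = 13.4
Cheapest is Eskin - Brook - Colne - Neston at 13.4 mi.

13.4 mi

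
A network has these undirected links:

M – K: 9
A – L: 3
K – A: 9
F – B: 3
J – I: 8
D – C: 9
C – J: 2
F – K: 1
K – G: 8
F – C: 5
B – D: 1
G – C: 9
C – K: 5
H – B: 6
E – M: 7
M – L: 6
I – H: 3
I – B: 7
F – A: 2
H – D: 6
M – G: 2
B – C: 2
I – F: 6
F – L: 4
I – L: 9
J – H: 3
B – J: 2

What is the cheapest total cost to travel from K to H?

9

Candidate routes:
K → F → B → H: 1+3+6 = 10
K → F → B → J → H: 1+3+2+3 = 9
The minimum is 9 via K → F → B → J → H.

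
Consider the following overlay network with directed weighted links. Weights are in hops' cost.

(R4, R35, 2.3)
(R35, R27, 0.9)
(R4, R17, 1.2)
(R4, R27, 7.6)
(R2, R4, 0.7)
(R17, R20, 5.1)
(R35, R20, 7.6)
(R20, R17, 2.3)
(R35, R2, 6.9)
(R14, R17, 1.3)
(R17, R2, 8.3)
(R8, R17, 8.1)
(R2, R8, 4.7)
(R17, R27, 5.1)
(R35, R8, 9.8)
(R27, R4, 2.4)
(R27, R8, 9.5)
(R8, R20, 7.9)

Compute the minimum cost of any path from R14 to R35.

11.1 hops' cost

Candidate routes:
R14 - R17 - R2 - R4 - R35: 1.3+8.3+0.7+2.3 = 12.6
R14 - R17 - R27 - R4 - R35: 1.3+5.1+2.4+2.3 = 11.1
Cheapest is R14 - R17 - R27 - R4 - R35 at 11.1 hops' cost.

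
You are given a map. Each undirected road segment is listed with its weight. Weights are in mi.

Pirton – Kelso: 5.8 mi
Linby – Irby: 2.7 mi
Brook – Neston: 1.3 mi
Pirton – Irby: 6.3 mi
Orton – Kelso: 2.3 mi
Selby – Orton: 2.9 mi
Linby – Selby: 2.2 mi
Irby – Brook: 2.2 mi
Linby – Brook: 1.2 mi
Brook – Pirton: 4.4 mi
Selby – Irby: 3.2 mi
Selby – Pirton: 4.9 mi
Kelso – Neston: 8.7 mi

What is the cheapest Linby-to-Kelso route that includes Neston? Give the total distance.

Best Linby to Neston: Linby–Brook–Neston costing 2.5
Best Neston to Kelso: Neston–Kelso costing 8.7
Total via Neston: 2.5 + 8.7 = 11.2 mi.

11.2 mi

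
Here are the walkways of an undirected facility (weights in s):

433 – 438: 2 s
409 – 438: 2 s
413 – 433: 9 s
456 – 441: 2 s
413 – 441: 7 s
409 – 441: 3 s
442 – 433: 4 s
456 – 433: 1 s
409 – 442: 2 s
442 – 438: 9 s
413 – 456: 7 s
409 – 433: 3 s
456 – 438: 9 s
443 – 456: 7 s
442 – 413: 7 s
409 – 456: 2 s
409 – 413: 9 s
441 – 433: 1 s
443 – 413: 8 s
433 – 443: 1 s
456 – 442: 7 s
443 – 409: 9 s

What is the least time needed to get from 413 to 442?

7 s

Running Dijkstra from 413:
413: 0
442: 7  (via 413)
Shortest route: 413 → 442 = 7 s.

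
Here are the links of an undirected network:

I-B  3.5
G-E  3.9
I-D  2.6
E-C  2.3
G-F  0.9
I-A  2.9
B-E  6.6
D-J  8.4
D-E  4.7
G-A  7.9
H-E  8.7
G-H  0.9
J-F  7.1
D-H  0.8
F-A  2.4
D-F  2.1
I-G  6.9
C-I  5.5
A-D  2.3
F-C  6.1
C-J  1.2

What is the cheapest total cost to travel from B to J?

Shortest distances from B:
B: 0
I: 3.5  (via B)
D: 6.1  (via I)
A: 6.4  (via I)
E: 6.6  (via B)
H: 6.9  (via D)
G: 7.8  (via H)
F: 8.2  (via D)
C: 8.9  (via E)
J: 10.1  (via C)
Shortest route: B → E → C → J = 10.1.

10.1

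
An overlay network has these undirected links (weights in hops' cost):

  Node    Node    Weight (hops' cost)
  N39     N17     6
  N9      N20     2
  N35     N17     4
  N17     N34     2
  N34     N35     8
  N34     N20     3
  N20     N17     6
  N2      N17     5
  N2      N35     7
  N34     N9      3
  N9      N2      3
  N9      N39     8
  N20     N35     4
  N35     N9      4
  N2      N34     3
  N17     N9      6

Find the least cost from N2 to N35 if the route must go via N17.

Best N2 to N17: N2–N17 costing 5
Shortest N17→N35: N17–N35 = 4
Total via N17: 5 + 4 = 9 hops' cost.

9 hops' cost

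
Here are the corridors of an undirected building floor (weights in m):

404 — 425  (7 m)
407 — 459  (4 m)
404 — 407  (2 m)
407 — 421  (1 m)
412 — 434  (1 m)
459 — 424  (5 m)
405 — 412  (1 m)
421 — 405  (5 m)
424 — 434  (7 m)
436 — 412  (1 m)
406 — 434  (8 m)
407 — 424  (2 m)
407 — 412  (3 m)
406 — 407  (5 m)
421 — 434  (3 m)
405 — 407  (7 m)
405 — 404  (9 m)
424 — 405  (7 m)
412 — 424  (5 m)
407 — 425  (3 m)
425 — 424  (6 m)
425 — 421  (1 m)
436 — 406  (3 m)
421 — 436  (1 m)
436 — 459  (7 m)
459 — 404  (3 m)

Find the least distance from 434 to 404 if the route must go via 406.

12 m

Best 434 to 406: 434 → 412 → 436 → 406 costing 5
Best 406 to 404: 406 → 407 → 404 costing 7
Total via 406: 5 + 7 = 12 m.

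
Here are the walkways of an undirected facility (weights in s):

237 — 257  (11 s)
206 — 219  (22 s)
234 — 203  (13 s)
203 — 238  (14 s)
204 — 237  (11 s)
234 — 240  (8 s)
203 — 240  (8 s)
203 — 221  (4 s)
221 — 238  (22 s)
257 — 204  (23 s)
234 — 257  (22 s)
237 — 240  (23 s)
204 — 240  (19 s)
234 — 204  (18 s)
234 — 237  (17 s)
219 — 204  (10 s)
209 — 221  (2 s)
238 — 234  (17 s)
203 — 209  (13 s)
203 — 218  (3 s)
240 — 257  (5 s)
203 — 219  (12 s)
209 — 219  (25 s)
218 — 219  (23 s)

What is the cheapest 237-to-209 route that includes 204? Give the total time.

Shortest 237→204: 237 → 204 = 11
Shortest 204→209: 204 → 219 → 203 → 221 → 209 = 28
Total via 204: 11 + 28 = 39 s.

39 s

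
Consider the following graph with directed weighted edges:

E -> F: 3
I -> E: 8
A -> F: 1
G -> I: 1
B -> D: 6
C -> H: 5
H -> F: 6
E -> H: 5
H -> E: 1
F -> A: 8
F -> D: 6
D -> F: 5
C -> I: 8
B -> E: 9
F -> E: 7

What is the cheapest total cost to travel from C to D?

Running Dijkstra from C:
C: 0
H: 5  (via C)
E: 6  (via H)
I: 8  (via C)
F: 9  (via E)
D: 15  (via F)
Shortest route: C–H–E–F–D = 15.

15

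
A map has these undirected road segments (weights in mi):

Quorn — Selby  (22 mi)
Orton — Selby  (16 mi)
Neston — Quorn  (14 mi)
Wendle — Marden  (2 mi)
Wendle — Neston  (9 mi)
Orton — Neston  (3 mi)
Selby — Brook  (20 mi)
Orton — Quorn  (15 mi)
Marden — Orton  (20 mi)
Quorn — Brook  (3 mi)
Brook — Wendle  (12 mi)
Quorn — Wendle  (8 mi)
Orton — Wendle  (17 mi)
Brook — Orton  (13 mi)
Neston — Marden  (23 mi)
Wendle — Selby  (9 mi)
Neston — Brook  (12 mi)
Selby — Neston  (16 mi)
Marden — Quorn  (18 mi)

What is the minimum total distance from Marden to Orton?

Candidate routes:
Marden → Orton: 20 = 20
Marden → Wendle → Quorn → Orton: 2+8+15 = 25
Marden → Wendle → Neston → Orton: 2+9+3 = 14
Marden → Wendle → Orton: 2+17 = 19
The minimum is 14 mi via Marden → Wendle → Neston → Orton.

14 mi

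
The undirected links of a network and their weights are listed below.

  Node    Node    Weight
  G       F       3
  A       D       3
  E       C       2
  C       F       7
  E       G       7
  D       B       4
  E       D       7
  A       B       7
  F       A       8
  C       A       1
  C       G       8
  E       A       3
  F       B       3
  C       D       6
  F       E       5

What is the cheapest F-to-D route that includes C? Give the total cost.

Shortest F→C: F → C = 7
Shortest C→D: C → A → D = 4
Total via C: 7 + 4 = 11.

11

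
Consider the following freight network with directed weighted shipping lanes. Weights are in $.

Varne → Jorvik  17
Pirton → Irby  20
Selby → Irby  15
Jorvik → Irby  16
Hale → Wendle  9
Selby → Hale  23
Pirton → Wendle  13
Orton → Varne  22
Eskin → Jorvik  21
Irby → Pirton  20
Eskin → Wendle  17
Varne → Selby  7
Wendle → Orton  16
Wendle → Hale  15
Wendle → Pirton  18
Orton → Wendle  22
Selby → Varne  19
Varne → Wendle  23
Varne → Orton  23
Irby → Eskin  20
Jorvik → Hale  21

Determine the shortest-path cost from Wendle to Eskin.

Settle nodes by increasing distance from Wendle:
Wendle: 0
Hale: 15  (via Wendle)
Orton: 16  (via Wendle)
Pirton: 18  (via Wendle)
Varne: 38  (via Orton)
Irby: 38  (via Pirton)
Selby: 45  (via Varne)
Jorvik: 55  (via Varne)
Eskin: 58  (via Irby)
Shortest route: Wendle → Pirton → Irby → Eskin = $58.

$58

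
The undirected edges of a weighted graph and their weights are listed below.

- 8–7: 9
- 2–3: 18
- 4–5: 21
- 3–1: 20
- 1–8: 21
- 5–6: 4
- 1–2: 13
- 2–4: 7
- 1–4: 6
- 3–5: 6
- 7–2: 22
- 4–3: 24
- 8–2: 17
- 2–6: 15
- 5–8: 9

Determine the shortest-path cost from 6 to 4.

Compare a few routes:
6 - 5 - 3 - 4: 4+6+24 = 34
6 - 5 - 4: 4+21 = 25
6 - 2 - 1 - 4: 15+13+6 = 34
6 - 2 - 4: 15+7 = 22
The minimum is 22 via 6 - 2 - 4.

22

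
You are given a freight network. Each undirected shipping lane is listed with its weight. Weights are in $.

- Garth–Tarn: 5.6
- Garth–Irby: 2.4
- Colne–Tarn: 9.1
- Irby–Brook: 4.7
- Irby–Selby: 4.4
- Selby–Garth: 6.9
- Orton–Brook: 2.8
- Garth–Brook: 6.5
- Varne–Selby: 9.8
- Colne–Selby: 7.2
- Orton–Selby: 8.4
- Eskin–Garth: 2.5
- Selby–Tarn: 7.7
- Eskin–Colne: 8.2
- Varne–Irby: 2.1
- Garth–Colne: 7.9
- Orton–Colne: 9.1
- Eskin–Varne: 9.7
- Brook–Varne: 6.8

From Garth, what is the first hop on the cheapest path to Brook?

Candidate routes:
Garth → Irby → Varne → Brook: 2.4+2.1+6.8 = 11.3
Garth → Irby → Brook: 2.4+4.7 = 7.1
Garth → Brook: 6.5 = 6.5
Cheapest is Garth → Brook at $6.5.
So from Garth the first move is to Brook.

Brook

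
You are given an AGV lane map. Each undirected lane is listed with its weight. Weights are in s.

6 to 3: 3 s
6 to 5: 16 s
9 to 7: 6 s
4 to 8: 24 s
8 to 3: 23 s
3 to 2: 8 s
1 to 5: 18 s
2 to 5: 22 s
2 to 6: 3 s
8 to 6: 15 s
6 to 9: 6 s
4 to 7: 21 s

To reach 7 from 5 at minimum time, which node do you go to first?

Compare a few routes:
5 → 2 → 6 → 9 → 7: 22+3+6+6 = 37
5 → 6 → 9 → 7: 16+6+6 = 28
Cheapest is 5 → 6 → 9 → 7 at 28 s.
So from 5 the first move is to 6.

6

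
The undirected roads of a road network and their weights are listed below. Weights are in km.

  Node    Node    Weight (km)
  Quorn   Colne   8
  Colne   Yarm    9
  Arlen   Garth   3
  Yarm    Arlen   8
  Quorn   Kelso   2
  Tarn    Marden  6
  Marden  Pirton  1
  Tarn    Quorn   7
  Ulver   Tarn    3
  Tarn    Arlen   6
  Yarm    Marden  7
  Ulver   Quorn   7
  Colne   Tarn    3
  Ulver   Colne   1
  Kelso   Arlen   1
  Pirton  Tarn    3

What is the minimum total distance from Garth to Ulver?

12 km

Shortest distances from Garth:
Garth: 0
Arlen: 3  (via Garth)
Kelso: 4  (via Arlen)
Quorn: 6  (via Kelso)
Tarn: 9  (via Arlen)
Yarm: 11  (via Arlen)
Colne: 12  (via Tarn)
Pirton: 12  (via Tarn)
Ulver: 12  (via Tarn)
Shortest route: Garth–Arlen–Tarn–Ulver = 12 km.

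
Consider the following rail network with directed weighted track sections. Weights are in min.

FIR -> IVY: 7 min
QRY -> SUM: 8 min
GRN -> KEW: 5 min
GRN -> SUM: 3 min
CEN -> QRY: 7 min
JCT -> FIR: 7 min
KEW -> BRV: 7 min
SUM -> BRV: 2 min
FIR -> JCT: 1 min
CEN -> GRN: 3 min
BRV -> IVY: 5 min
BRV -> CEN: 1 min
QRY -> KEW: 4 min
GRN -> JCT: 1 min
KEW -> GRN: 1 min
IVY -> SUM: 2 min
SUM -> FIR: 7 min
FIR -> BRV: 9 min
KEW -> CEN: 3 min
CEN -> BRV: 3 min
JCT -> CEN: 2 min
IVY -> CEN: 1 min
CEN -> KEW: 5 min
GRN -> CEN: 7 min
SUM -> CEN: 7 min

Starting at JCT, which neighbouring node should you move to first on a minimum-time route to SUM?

CEN

Candidate routes:
JCT → CEN → KEW → GRN → SUM: 2+5+1+3 = 11
JCT → CEN → GRN → SUM: 2+3+3 = 8
The minimum is 8 min via JCT → CEN → GRN → SUM.
So from JCT the first move is to CEN.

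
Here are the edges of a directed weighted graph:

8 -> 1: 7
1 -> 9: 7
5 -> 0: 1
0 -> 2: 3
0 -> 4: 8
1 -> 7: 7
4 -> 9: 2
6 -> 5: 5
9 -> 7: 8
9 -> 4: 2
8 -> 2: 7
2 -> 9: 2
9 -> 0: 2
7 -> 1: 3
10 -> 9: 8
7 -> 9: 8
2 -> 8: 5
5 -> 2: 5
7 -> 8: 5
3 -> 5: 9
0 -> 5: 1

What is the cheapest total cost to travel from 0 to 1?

15

Enumerating some paths:
0–2–9–7–1: 3+2+8+3 = 16
0–2–8–1: 3+5+7 = 15
The minimum is 15 via 0–2–8–1.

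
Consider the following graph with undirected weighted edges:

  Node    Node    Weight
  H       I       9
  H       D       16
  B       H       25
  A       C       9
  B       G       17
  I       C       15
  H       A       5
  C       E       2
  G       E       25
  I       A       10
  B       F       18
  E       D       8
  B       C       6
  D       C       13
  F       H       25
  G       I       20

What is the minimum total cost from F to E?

26

Running Dijkstra from F:
F: 0
B: 18  (via F)
C: 24  (via B)
H: 25  (via F)
E: 26  (via C)
Shortest route: F–B–C–E = 26.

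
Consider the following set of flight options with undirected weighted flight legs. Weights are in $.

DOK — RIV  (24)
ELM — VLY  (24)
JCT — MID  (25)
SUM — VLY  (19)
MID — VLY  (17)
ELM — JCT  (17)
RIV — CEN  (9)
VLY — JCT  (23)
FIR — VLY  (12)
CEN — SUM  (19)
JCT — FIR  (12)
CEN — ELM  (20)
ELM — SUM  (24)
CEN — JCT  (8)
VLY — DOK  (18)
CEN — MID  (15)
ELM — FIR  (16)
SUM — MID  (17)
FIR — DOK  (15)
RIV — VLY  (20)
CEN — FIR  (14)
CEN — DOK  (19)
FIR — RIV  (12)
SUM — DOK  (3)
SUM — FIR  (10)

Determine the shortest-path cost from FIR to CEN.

Shortest distances from FIR:
FIR: 0
SUM: 10  (via FIR)
VLY: 12  (via FIR)
JCT: 12  (via FIR)
RIV: 12  (via FIR)
DOK: 13  (via SUM)
CEN: 14  (via FIR)
Shortest route: FIR → CEN = $14.

$14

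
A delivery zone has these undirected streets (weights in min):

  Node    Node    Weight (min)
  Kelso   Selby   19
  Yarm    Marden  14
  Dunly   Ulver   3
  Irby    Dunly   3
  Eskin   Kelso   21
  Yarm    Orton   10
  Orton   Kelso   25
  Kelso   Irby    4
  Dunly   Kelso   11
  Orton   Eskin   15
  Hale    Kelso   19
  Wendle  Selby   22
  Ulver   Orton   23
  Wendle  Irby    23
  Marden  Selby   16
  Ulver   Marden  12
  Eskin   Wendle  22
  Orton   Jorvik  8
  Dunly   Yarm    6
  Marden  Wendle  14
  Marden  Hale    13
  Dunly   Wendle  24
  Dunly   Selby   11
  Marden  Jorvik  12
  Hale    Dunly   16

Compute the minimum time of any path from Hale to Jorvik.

25 min

Candidate routes:
Hale → Marden → Jorvik: 13+12 = 25
Hale → Dunly → Ulver → Marden → Jorvik: 16+3+12+12 = 43
Hale → Dunly → Yarm → Orton → Jorvik: 16+6+10+8 = 40
Cheapest is Hale → Marden → Jorvik at 25 min.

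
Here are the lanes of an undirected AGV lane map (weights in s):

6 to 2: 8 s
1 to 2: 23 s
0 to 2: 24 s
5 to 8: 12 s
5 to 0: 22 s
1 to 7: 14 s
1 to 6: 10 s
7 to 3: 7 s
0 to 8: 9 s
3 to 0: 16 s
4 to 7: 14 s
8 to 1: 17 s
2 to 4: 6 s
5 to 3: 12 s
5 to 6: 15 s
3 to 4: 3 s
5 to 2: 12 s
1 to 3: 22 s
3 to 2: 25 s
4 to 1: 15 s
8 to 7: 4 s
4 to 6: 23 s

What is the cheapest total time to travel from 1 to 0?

26 s

Settle nodes by increasing distance from 1:
1: 0
6: 10  (via 1)
7: 14  (via 1)
4: 15  (via 1)
8: 17  (via 1)
2: 18  (via 6)
3: 18  (via 4)
5: 25  (via 6)
0: 26  (via 8)
Shortest route: 1 → 8 → 0 = 26 s.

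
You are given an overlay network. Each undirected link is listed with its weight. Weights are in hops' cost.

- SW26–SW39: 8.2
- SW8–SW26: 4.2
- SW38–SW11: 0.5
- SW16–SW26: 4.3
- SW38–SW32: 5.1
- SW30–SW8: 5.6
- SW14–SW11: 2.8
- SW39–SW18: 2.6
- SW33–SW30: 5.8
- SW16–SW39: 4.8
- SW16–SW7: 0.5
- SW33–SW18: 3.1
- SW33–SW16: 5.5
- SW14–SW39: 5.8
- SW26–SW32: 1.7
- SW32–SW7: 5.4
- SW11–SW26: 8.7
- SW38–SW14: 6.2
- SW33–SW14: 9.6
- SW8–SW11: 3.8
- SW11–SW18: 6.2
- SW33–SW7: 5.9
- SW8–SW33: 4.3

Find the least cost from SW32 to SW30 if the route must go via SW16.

17.2 hops' cost

Best SW32 to SW16: SW32 → SW7 → SW16 costing 5.9
Shortest SW16→SW30: SW16 → SW33 → SW30 = 11.3
Total via SW16: 5.9 + 11.3 = 17.2 hops' cost.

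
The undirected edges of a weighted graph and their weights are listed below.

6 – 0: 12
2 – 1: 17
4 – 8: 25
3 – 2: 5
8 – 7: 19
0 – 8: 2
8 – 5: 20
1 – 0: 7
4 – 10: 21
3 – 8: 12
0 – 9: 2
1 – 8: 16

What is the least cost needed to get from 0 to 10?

Running Dijkstra from 0:
0: 0
8: 2  (via 0)
9: 2  (via 0)
1: 7  (via 0)
6: 12  (via 0)
3: 14  (via 8)
2: 19  (via 3)
7: 21  (via 8)
5: 22  (via 8)
4: 27  (via 8)
10: 48  (via 4)
Shortest route: 0–8–4–10 = 48.

48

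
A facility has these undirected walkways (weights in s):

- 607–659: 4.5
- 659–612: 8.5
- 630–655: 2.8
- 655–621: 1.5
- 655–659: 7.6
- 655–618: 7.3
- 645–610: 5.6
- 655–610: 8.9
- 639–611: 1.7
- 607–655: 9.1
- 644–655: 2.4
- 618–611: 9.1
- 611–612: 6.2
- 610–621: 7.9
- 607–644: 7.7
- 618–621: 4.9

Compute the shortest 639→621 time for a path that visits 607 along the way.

Best 639 to 607: 639 → 611 → 612 → 659 → 607 costing 20.9
Shortest 607→621: 607 → 655 → 621 = 10.6
Total via 607: 20.9 + 10.6 = 31.5 s.

31.5 s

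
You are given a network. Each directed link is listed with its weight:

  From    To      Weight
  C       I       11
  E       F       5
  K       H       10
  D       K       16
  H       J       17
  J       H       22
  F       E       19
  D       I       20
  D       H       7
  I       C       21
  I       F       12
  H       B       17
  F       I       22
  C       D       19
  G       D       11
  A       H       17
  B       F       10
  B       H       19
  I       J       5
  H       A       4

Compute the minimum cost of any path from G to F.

43

Candidate routes:
G → D → H → B → F: 11+7+17+10 = 45
G → D → I → F: 11+20+12 = 43
Cheapest is G → D → I → F at 43.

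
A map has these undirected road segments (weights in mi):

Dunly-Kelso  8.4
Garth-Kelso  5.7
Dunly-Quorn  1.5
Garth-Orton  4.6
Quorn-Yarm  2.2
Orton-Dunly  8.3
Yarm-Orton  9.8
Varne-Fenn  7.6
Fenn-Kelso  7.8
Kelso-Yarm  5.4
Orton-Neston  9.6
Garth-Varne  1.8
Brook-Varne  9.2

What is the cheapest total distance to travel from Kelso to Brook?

Settle nodes by increasing distance from Kelso:
Kelso: 0
Yarm: 5.4  (via Kelso)
Garth: 5.7  (via Kelso)
Varne: 7.5  (via Garth)
Quorn: 7.6  (via Yarm)
Fenn: 7.8  (via Kelso)
Dunly: 8.4  (via Kelso)
Orton: 10.3  (via Garth)
Brook: 16.7  (via Varne)
Shortest route: Kelso–Garth–Varne–Brook = 16.7 mi.

16.7 mi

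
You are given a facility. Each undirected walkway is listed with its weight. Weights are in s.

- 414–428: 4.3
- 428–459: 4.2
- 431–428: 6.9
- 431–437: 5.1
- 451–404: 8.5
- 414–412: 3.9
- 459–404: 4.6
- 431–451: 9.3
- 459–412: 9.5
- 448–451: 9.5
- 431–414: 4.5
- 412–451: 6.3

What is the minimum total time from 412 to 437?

Running Dijkstra from 412:
412: 0
414: 3.9  (via 412)
451: 6.3  (via 412)
428: 8.2  (via 414)
431: 8.4  (via 414)
459: 9.5  (via 412)
437: 13.5  (via 431)
Shortest route: 412 → 414 → 431 → 437 = 13.5 s.

13.5 s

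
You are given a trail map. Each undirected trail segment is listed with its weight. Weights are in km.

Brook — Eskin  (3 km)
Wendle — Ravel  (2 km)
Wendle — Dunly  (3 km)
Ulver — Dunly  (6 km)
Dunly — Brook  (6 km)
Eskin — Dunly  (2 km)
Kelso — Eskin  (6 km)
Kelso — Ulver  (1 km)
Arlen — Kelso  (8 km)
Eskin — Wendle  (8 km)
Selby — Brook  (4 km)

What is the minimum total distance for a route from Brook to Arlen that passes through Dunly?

20 km

Best Brook to Dunly: Brook → Eskin → Dunly costing 5
Best Dunly to Arlen: Dunly → Ulver → Kelso → Arlen costing 15
Total via Dunly: 5 + 15 = 20 km.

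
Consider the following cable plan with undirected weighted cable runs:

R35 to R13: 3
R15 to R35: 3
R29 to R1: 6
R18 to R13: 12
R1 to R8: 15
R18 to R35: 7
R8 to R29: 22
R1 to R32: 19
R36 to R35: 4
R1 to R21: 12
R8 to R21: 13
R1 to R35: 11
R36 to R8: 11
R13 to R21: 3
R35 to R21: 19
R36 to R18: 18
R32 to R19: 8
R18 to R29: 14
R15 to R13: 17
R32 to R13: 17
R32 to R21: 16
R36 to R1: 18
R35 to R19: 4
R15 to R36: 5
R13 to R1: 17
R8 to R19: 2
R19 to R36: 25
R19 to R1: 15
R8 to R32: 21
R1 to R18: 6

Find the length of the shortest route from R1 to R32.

19

Running Dijkstra from R1:
R1: 0
R18: 6  (via R1)
R29: 6  (via R1)
R35: 11  (via R1)
R21: 12  (via R1)
R13: 14  (via R35)
R15: 14  (via R35)
R36: 15  (via R35)
R19: 15  (via R1)
R8: 15  (via R1)
R32: 19  (via R1)
Shortest route: R1 → R32 = 19.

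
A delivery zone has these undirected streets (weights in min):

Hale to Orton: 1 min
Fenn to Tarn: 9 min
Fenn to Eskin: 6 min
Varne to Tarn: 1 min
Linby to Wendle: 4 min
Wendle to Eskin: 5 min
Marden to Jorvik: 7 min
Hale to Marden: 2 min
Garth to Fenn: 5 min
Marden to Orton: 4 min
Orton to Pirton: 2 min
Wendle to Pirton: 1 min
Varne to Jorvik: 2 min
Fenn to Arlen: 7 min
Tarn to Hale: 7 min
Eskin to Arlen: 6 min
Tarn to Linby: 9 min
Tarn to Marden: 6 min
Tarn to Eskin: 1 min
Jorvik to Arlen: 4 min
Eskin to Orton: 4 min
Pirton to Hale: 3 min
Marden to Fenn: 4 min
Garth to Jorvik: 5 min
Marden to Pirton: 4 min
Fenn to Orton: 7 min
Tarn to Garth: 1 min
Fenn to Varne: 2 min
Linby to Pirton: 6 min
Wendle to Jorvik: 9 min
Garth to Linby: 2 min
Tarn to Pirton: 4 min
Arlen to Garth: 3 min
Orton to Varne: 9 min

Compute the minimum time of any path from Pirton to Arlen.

8 min

Enumerating some paths:
Pirton - Linby - Garth - Arlen: 6+2+3 = 11
Pirton - Tarn - Garth - Arlen: 4+1+3 = 8
Pirton - Wendle - Linby - Garth - Arlen: 1+4+2+3 = 10
Cheapest is Pirton - Tarn - Garth - Arlen at 8 min.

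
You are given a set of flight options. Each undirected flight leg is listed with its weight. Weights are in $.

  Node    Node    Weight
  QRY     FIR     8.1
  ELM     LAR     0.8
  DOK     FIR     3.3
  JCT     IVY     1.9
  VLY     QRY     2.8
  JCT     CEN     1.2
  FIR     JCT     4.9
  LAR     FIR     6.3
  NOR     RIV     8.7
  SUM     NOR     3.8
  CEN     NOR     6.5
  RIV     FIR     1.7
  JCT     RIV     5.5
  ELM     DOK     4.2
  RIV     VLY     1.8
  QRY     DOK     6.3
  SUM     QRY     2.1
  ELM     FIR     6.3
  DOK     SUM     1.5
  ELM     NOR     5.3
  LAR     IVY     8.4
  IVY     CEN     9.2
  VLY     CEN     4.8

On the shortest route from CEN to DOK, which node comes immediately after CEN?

Candidate routes:
CEN → JCT → RIV → FIR → DOK: 1.2+5.5+1.7+3.3 = 11.7
CEN → VLY → QRY → SUM → DOK: 4.8+2.8+2.1+1.5 = 11.2
CEN → VLY → RIV → FIR → DOK: 4.8+1.8+1.7+3.3 = 11.6
CEN → JCT → FIR → DOK: 1.2+4.9+3.3 = 9.4
Cheapest is CEN → JCT → FIR → DOK at $9.4.
So from CEN the first move is to JCT.

JCT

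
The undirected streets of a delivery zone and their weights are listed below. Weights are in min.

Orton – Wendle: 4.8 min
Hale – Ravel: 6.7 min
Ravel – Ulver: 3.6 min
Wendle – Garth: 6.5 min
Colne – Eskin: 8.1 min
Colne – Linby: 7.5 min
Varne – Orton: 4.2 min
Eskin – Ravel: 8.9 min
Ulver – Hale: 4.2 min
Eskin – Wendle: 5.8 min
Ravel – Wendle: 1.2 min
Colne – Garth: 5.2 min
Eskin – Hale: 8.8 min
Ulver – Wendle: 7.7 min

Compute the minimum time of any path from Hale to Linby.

Compare a few routes:
Hale → Eskin → Colne → Linby: 8.8+8.1+7.5 = 24.4
Hale → Ravel → Wendle → Garth → Colne → Linby: 6.7+1.2+6.5+5.2+7.5 = 27.1
Hale → Ulver → Ravel → Wendle → Garth → Colne → Linby: 4.2+3.6+1.2+6.5+5.2+7.5 = 28.2
Cheapest is Hale → Eskin → Colne → Linby at 24.4 min.

24.4 min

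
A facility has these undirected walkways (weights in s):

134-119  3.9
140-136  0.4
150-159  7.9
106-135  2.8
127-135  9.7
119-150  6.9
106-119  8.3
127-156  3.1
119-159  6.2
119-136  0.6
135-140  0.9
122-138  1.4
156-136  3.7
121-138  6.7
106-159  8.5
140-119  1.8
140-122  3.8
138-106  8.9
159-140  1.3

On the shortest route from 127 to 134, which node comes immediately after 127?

Enumerating some paths:
127–156–136–119–134: 3.1+3.7+0.6+3.9 = 11.3
127–156–136–140–119–134: 3.1+3.7+0.4+1.8+3.9 = 12.9
Cheapest is 127–156–136–119–134 at 11.3 s.
So from 127 the first move is to 156.

156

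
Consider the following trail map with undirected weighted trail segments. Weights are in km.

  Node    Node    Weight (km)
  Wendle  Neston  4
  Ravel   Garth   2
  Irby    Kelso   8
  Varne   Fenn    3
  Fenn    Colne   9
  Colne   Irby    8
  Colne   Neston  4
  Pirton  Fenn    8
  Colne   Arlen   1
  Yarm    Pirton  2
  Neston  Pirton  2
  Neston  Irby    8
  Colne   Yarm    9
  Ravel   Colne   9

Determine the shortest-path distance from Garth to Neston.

15 km

Running Dijkstra from Garth:
Garth: 0
Ravel: 2  (via Garth)
Colne: 11  (via Ravel)
Arlen: 12  (via Colne)
Neston: 15  (via Colne)
Shortest route: Garth → Ravel → Colne → Neston = 15 km.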